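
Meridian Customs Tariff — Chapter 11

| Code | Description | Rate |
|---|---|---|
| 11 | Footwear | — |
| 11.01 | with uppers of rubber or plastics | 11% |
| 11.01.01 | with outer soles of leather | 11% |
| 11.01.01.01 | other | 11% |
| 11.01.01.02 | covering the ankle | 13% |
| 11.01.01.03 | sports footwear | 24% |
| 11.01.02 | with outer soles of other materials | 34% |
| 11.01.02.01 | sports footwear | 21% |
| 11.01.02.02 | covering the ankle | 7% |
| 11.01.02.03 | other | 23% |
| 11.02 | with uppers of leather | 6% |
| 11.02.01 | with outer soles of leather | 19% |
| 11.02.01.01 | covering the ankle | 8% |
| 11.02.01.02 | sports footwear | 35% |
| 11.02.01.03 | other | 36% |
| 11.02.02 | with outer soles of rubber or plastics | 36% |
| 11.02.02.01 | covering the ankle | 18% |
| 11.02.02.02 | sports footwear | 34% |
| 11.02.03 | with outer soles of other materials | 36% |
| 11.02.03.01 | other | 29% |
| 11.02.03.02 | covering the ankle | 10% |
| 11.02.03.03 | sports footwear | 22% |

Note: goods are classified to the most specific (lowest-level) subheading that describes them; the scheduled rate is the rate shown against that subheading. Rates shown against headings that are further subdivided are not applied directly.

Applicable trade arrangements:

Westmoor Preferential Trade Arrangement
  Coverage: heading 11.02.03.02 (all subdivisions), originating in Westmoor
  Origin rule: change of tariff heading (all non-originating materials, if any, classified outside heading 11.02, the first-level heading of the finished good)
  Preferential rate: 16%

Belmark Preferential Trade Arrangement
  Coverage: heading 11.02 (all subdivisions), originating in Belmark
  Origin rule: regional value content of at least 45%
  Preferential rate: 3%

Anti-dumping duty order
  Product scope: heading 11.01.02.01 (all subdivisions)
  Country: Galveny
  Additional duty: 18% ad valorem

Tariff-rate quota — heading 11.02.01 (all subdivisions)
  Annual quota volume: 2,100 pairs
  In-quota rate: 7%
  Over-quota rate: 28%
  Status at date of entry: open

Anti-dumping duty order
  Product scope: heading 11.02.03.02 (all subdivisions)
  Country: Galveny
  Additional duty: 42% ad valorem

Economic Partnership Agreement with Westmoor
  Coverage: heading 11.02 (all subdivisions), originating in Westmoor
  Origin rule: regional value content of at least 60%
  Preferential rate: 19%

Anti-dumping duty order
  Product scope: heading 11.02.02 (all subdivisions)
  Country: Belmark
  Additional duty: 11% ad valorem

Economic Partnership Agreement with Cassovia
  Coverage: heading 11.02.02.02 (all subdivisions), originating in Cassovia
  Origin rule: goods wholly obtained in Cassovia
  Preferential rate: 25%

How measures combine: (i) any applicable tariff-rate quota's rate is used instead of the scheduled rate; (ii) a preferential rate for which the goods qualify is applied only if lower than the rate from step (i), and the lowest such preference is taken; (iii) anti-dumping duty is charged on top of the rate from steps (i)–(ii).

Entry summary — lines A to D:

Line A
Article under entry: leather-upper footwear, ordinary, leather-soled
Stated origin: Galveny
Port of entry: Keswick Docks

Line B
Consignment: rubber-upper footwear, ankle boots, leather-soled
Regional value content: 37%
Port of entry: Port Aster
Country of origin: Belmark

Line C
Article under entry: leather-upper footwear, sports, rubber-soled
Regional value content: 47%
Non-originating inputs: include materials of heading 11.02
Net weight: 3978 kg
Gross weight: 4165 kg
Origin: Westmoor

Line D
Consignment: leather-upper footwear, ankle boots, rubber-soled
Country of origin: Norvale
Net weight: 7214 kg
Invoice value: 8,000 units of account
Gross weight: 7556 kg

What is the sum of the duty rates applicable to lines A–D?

72%

Line A: leather-upper → 11.02; leather-soled → 11.02.01; ordinary → 11.02.01.03. Scheduled 36%. quota on 11.02.01 open → in-quota 7%. → 7%.
Line B: rubber-upper → 11.01; leather-soled → 11.01.01; ankle boots → 11.01.01.02. Scheduled 13%. Belmark agreement on 11.02: 11.01.01.02 not covered. → 13%.
Line C: leather-upper → 11.02; rubber-soled → 11.02.02; sports → 11.02.02.02. Scheduled 34%. Westmoor agreement on 11.02.03.02: 11.02.02.02 not covered; Westmoor agreement on 11.02: RVC < 60%. → 34%.
Line D: leather-upper → 11.02; rubber-soled → 11.02.02; ankle boots → 11.02.02.01. Scheduled 18%. No special measure applies. → 18%.
Sum: 7% + 13% + 34% + 18% = 72%.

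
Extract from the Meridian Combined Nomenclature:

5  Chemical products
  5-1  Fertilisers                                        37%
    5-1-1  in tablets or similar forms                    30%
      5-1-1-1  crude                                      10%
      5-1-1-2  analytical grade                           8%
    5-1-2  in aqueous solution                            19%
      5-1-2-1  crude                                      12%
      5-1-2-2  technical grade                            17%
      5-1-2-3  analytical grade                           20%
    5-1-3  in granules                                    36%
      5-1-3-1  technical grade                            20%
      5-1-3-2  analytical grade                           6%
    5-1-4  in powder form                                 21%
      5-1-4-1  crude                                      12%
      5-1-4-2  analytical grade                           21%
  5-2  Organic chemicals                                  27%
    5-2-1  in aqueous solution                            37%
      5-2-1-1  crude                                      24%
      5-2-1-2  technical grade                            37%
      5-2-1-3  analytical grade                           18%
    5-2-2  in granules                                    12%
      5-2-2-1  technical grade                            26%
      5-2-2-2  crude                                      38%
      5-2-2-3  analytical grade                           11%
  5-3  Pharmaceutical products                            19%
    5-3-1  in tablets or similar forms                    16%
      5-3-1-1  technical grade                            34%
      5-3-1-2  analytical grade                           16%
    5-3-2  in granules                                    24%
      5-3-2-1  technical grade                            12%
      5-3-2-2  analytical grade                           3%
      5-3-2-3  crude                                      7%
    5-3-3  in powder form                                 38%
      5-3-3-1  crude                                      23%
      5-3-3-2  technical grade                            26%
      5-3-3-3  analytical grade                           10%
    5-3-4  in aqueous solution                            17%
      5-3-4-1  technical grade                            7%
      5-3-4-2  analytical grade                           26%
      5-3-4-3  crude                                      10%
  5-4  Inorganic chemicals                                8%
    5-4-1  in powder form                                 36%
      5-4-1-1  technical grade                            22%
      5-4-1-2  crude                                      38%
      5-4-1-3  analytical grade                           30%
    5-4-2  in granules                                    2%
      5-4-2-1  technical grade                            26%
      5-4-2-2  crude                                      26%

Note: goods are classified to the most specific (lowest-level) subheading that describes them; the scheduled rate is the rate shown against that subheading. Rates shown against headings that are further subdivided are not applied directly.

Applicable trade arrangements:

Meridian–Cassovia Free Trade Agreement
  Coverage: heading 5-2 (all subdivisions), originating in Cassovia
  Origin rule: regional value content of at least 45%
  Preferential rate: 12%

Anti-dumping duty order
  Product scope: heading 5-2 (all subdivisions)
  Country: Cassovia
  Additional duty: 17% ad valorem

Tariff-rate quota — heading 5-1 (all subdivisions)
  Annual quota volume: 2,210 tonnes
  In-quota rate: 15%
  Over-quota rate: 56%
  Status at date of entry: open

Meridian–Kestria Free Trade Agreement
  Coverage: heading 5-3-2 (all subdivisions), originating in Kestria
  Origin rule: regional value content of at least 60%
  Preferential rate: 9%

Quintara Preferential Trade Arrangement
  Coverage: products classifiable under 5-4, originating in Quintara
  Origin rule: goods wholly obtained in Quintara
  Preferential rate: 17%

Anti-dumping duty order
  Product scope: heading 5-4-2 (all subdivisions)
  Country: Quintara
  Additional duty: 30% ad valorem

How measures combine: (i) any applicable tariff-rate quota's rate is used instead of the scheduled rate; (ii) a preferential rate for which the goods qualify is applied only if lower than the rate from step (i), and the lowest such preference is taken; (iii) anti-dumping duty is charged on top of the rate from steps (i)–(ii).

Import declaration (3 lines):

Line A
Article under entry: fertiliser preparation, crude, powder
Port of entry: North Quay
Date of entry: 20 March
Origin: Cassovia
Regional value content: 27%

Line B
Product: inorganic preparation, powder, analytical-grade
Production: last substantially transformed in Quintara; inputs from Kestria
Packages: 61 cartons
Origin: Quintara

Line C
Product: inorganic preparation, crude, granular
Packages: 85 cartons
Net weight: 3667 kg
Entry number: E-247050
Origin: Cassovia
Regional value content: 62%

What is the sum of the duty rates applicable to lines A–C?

Line A: fertiliser → 5-1; powder → 5-1-4; crude → 5-1-4-1. Scheduled 12%. quota on 5-1 open → in-quota 15%; Cassovia agreement on 5-2: 5-1-4-1 not covered. → 15%.
Line B: inorganic → 5-4; powder → 5-4-1; analytical-grade → 5-4-1-3. Scheduled 30%. Quintara agreement on 5-4: not wholly obtained. → 30%.
Line C: inorganic → 5-4; granular → 5-4-2; crude → 5-4-2-2. Scheduled 26%. Cassovia agreement on 5-2: 5-4-2-2 not covered. → 26%.
Sum: 15% + 30% + 26% = 71%.

71%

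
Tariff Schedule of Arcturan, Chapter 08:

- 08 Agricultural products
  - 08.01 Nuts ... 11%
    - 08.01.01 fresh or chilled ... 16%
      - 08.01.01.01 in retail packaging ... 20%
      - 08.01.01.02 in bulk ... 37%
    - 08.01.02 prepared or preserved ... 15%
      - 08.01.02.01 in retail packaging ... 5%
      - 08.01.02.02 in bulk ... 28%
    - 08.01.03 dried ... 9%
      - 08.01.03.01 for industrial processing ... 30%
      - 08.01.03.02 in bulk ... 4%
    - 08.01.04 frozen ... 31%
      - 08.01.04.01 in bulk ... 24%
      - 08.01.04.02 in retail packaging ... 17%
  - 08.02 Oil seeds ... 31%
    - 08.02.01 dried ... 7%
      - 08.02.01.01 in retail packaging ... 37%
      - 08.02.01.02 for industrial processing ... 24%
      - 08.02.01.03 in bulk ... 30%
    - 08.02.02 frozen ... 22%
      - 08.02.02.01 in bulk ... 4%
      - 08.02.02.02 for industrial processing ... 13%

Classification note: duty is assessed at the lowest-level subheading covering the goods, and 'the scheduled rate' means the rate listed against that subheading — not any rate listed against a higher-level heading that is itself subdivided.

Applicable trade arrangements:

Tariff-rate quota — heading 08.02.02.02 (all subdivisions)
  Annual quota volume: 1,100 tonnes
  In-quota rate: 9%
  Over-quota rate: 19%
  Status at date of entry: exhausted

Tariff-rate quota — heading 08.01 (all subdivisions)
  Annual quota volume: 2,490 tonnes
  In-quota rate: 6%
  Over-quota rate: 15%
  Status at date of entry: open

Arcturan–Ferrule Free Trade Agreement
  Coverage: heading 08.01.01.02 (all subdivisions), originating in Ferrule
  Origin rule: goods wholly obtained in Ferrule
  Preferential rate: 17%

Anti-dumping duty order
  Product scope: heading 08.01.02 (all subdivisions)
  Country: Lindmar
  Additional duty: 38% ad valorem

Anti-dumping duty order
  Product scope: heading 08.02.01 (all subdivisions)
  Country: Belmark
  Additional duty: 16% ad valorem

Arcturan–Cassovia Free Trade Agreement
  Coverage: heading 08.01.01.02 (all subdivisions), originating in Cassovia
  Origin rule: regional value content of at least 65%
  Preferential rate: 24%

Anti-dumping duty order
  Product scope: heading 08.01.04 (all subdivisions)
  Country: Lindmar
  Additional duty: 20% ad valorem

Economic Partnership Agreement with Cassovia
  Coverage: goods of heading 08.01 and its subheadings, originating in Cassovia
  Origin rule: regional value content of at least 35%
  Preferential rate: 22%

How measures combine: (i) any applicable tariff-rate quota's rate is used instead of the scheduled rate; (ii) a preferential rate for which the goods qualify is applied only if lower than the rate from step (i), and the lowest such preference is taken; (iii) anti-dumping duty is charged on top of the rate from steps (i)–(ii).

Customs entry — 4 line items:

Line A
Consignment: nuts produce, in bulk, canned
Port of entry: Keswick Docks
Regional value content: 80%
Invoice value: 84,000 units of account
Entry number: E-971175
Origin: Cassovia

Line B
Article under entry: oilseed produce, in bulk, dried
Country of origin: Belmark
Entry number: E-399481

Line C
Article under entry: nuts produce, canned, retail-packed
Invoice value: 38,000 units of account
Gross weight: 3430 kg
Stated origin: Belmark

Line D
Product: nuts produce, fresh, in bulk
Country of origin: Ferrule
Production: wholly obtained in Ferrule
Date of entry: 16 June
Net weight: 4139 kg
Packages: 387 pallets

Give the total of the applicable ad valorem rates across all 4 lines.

64%

Line A: nuts → 08.01; canned → 08.01.02; in bulk → 08.01.02.02. Scheduled 28%. quota on 08.01 open → in-quota 6%; Cassovia agreement on 08.01.01.02: 08.01.02.02 not covered; Cassovia agreement on 08.01: RVC ≥ 35% → 22% available; preference 22% not lower than 6% → no reduction. → 6%.
Line B: oilseed → 08.02; dried → 08.02.01; in bulk → 08.02.01.03. Scheduled 30%. anti-dumping (Belmark, 08.02.01): +16%; total 30% + 16% = 46%. → 46%.
Line C: nuts → 08.01; canned → 08.01.02; retail-packed → 08.01.02.01. Scheduled 5%. quota on 08.01 open → in-quota 6%. → 6%.
Line D: nuts → 08.01; fresh → 08.01.01; in bulk → 08.01.01.02. Scheduled 37%. quota on 08.01 open → in-quota 6%; Ferrule agreement on 08.01.01.02: wholly obtained → 17% available; preference 17% not lower than 6% → no reduction. → 6%.
Sum: 6% + 46% + 6% + 6% = 64%.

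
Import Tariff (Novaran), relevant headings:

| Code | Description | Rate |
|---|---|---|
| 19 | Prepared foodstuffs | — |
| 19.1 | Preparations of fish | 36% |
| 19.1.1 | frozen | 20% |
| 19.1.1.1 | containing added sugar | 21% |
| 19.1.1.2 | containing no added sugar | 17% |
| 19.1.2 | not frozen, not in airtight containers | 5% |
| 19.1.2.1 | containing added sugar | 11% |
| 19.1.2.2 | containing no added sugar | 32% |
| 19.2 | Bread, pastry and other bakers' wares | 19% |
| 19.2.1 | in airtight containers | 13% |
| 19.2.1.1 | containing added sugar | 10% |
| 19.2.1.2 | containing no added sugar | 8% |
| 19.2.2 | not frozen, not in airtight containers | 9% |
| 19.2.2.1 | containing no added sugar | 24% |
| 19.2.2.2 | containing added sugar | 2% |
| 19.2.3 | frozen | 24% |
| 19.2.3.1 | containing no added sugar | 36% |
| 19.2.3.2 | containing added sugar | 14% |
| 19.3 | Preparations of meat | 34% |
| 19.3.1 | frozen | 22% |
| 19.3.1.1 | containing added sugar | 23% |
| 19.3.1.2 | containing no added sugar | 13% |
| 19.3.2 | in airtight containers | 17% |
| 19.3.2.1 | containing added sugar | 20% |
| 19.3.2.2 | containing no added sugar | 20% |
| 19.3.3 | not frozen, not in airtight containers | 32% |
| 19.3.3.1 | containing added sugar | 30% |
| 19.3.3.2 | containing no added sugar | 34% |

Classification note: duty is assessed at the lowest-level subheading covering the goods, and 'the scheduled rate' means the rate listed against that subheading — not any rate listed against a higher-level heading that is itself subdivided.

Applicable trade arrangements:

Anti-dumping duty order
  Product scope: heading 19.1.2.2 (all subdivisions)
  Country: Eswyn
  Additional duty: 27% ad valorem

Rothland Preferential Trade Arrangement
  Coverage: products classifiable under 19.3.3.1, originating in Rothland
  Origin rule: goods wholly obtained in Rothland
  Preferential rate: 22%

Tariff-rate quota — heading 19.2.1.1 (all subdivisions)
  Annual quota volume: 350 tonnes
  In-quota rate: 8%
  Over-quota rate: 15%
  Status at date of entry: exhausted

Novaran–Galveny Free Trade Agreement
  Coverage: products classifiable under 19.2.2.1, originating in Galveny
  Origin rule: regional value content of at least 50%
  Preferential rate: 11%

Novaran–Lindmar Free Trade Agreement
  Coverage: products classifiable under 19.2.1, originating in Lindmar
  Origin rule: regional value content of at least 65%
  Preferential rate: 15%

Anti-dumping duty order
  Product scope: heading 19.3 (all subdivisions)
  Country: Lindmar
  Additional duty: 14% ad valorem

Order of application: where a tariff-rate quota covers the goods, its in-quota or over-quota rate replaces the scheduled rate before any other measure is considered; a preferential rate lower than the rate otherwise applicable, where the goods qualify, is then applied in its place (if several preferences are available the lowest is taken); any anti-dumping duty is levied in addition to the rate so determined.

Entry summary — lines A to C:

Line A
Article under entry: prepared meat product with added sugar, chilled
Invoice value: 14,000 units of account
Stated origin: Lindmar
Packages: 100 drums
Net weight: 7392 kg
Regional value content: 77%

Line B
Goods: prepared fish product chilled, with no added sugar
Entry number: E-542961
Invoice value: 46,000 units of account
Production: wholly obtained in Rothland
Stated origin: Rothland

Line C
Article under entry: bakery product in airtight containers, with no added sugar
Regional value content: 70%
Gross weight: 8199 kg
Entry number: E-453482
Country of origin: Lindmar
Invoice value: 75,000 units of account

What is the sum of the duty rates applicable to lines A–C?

Line A: prepared meat product → 19.3; chilled → 19.3.3; with added sugar → 19.3.3.1. Scheduled 30%. Lindmar agreement on 19.2.1: 19.3.3.1 not covered; anti-dumping (Lindmar, 19.3): +14%; total 30% + 14% = 44%. → 44%.
Line B: prepared fish product → 19.1; chilled → 19.1.2; with no added sugar → 19.1.2.2. Scheduled 32%. Rothland agreement on 19.3.3.1: 19.1.2.2 not covered. → 32%.
Line C: bakery product → 19.2; in airtight containers → 19.2.1; with no added sugar → 19.2.1.2. Scheduled 8%. Lindmar agreement on 19.2.1: RVC ≥ 65% → 15% available; preference 15% not lower than 8% → no reduction. → 8%.
Sum: 44% + 32% + 8% = 84%.

84%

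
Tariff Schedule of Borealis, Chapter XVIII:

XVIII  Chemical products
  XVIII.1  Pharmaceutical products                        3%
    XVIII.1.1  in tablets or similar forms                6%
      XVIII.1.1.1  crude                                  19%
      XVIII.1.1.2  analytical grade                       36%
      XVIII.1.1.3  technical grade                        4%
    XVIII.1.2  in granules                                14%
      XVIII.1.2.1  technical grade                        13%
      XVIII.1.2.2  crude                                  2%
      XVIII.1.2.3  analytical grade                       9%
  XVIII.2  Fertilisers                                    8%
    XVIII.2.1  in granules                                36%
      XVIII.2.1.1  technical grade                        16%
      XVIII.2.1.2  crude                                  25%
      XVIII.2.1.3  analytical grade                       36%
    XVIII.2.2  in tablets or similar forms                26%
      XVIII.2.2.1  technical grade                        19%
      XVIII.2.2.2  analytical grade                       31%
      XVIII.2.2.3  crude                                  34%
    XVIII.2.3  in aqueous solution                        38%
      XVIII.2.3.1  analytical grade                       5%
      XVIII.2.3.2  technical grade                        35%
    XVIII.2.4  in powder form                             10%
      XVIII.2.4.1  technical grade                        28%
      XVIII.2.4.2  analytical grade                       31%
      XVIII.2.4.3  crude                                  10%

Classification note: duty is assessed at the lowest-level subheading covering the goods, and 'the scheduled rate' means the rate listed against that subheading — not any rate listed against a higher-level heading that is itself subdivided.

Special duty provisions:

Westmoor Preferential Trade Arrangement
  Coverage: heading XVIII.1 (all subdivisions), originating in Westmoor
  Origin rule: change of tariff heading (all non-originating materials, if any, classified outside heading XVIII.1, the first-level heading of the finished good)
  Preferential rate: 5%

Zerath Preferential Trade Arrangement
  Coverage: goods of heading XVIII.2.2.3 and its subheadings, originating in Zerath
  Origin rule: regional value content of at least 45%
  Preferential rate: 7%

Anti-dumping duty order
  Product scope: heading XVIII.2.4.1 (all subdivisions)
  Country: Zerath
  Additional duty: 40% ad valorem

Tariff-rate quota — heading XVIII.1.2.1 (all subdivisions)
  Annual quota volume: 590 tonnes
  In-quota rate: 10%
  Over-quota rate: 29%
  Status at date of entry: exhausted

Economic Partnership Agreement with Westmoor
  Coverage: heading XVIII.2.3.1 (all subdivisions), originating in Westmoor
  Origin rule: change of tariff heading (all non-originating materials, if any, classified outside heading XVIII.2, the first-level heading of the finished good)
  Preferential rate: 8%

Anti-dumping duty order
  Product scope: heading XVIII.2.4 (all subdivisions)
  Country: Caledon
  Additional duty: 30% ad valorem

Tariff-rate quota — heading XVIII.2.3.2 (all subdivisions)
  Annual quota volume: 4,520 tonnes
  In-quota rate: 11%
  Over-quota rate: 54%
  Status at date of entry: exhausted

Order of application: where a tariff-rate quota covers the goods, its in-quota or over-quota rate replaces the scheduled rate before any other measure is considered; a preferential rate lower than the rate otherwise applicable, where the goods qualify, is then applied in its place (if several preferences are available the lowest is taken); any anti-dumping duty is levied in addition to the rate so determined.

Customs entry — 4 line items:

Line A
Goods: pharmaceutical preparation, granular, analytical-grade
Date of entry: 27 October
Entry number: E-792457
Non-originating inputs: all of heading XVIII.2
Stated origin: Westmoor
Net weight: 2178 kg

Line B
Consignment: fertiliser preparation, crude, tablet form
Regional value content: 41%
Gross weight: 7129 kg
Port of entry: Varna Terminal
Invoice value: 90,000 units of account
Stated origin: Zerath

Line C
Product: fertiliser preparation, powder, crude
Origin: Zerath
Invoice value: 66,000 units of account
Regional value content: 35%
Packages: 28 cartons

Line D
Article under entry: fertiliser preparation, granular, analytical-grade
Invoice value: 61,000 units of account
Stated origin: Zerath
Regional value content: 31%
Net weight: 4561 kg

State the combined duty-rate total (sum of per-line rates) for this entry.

85%

Line A: pharmaceutical → XVIII.1; granular → XVIII.1.2; analytical-grade → XVIII.1.2.3. Scheduled 9%. Westmoor agreement on XVIII.1: CTH met → 5% available; Westmoor agreement on XVIII.2.3.1: XVIII.1.2.3 not covered; preferential 5%. → 5%.
Line B: fertiliser → XVIII.2; tablet form → XVIII.2.2; crude → XVIII.2.2.3. Scheduled 34%. Zerath agreement on XVIII.2.2.3: RVC < 45%. → 34%.
Line C: fertiliser → XVIII.2; powder → XVIII.2.4; crude → XVIII.2.4.3. Scheduled 10%. Zerath agreement on XVIII.2.2.3: XVIII.2.4.3 not covered. → 10%.
Line D: fertiliser → XVIII.2; granular → XVIII.2.1; analytical-grade → XVIII.2.1.3. Scheduled 36%. Zerath agreement on XVIII.2.2.3: XVIII.2.1.3 not covered. → 36%.
Sum: 5% + 34% + 10% + 36% = 85%.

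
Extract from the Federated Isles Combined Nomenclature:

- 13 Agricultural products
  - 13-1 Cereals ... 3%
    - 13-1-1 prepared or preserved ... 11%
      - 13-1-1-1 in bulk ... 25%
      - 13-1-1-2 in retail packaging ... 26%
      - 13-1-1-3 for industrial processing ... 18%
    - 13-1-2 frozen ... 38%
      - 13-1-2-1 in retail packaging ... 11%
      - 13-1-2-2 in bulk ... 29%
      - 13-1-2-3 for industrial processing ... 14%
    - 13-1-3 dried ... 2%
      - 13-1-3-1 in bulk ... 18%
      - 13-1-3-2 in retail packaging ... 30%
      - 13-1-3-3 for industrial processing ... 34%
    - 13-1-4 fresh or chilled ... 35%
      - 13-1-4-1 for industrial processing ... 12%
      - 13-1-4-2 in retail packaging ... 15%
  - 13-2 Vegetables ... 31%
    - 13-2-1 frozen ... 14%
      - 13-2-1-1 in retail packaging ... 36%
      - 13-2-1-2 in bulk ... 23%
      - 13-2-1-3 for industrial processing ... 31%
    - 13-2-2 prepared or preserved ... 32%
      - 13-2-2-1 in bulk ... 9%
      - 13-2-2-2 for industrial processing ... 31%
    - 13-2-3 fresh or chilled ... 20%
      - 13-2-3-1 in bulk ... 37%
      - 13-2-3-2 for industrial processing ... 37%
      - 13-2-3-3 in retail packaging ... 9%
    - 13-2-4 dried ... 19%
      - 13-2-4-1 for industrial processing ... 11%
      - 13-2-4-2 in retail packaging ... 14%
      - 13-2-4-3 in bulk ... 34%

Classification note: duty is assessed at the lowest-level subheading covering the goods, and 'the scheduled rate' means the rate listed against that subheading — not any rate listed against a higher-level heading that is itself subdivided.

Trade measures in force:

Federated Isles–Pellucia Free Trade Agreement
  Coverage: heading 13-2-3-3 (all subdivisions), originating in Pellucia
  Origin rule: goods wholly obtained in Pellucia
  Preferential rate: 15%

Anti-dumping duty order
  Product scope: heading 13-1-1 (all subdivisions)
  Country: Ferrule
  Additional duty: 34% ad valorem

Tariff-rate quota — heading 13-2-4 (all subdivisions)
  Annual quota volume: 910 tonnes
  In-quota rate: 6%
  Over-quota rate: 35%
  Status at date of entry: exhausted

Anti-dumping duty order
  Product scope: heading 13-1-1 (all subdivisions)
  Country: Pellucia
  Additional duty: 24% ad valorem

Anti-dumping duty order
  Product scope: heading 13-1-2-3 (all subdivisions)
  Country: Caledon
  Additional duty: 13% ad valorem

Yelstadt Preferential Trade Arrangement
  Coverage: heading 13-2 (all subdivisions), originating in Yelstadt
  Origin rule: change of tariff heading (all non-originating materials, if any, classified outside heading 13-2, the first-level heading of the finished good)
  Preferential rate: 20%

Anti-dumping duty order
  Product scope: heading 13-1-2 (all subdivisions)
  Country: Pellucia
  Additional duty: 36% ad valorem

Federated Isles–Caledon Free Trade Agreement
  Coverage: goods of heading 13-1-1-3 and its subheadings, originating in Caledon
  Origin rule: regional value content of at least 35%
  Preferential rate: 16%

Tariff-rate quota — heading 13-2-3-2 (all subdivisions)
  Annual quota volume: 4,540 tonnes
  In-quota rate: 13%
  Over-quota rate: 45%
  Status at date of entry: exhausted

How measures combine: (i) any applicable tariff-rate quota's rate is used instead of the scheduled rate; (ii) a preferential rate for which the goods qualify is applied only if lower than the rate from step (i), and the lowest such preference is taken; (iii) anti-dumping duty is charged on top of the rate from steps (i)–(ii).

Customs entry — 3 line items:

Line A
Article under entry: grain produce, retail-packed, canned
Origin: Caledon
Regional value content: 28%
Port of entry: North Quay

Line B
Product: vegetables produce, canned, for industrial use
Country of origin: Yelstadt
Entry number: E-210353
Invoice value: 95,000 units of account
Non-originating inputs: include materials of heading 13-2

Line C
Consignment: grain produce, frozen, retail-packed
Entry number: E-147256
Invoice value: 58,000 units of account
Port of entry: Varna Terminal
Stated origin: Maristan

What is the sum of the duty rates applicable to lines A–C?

Line A: grain → 13-1; canned → 13-1-1; retail-packed → 13-1-1-2. Scheduled 26%. Caledon agreement on 13-1-1-3: 13-1-1-2 not covered. → 26%.
Line B: vegetables → 13-2; canned → 13-2-2; for industrial use → 13-2-2-2. Scheduled 31%. Yelstadt agreement on 13-2: CTH not met. → 31%.
Line C: grain → 13-1; frozen → 13-1-2; retail-packed → 13-1-2-1. Scheduled 11%. No special measure applies. → 11%.
Sum: 26% + 31% + 11% = 68%.

68%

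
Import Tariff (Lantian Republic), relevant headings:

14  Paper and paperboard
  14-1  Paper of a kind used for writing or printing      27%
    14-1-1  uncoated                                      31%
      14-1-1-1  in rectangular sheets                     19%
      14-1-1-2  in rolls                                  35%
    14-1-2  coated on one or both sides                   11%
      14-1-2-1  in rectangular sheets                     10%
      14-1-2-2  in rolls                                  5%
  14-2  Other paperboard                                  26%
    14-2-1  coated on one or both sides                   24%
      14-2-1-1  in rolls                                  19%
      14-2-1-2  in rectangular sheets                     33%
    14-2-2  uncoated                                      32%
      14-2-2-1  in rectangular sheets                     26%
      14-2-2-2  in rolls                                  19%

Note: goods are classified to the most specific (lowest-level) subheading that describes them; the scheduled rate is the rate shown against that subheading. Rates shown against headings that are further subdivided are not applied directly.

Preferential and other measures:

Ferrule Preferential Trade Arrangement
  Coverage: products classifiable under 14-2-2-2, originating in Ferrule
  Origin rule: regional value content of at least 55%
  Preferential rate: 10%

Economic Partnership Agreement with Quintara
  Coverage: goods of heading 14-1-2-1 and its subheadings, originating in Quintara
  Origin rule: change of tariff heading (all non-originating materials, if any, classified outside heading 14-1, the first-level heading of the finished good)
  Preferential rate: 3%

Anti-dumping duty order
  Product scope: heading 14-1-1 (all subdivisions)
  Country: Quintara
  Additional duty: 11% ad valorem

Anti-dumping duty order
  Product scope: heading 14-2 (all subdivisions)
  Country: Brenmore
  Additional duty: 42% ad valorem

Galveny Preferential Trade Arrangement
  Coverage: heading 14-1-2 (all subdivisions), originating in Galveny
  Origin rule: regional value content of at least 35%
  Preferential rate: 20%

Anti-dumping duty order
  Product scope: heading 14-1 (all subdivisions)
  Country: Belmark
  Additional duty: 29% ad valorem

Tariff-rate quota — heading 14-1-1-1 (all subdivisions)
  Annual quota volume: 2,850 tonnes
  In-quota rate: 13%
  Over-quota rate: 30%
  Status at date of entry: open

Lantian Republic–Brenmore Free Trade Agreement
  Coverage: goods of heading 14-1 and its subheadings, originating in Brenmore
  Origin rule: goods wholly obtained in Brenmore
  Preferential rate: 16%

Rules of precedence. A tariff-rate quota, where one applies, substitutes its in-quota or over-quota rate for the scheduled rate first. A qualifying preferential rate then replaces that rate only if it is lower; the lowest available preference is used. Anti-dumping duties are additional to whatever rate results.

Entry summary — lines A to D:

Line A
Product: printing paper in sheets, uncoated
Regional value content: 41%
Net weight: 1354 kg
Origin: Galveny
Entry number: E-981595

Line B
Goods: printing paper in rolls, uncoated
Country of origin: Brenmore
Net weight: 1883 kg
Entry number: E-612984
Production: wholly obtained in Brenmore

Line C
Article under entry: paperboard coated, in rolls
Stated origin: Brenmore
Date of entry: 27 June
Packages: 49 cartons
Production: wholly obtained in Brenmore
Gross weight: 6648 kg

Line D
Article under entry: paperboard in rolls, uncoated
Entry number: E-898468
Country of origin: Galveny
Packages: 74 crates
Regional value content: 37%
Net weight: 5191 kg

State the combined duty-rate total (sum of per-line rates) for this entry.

109%

Line A: printing paper → 14-1; uncoated → 14-1-1; in sheets → 14-1-1-1. Scheduled 19%. quota on 14-1-1-1 open → in-quota 13%; Galveny agreement on 14-1-2: 14-1-1-1 not covered. → 13%.
Line B: printing paper → 14-1; uncoated → 14-1-1; in rolls → 14-1-1-2. Scheduled 35%. Brenmore agreement on 14-1: wholly obtained → 16% available; preferential 16%. → 16%.
Line C: paperboard → 14-2; coated → 14-2-1; in rolls → 14-2-1-1. Scheduled 19%. Brenmore agreement on 14-1: 14-2-1-1 not covered; anti-dumping (Brenmore, 14-2): +42%; total 19% + 42% = 61%. → 61%.
Line D: paperboard → 14-2; uncoated → 14-2-2; in rolls → 14-2-2-2. Scheduled 19%. Galveny agreement on 14-1-2: 14-2-2-2 not covered. → 19%.
Sum: 13% + 16% + 61% + 19% = 109%.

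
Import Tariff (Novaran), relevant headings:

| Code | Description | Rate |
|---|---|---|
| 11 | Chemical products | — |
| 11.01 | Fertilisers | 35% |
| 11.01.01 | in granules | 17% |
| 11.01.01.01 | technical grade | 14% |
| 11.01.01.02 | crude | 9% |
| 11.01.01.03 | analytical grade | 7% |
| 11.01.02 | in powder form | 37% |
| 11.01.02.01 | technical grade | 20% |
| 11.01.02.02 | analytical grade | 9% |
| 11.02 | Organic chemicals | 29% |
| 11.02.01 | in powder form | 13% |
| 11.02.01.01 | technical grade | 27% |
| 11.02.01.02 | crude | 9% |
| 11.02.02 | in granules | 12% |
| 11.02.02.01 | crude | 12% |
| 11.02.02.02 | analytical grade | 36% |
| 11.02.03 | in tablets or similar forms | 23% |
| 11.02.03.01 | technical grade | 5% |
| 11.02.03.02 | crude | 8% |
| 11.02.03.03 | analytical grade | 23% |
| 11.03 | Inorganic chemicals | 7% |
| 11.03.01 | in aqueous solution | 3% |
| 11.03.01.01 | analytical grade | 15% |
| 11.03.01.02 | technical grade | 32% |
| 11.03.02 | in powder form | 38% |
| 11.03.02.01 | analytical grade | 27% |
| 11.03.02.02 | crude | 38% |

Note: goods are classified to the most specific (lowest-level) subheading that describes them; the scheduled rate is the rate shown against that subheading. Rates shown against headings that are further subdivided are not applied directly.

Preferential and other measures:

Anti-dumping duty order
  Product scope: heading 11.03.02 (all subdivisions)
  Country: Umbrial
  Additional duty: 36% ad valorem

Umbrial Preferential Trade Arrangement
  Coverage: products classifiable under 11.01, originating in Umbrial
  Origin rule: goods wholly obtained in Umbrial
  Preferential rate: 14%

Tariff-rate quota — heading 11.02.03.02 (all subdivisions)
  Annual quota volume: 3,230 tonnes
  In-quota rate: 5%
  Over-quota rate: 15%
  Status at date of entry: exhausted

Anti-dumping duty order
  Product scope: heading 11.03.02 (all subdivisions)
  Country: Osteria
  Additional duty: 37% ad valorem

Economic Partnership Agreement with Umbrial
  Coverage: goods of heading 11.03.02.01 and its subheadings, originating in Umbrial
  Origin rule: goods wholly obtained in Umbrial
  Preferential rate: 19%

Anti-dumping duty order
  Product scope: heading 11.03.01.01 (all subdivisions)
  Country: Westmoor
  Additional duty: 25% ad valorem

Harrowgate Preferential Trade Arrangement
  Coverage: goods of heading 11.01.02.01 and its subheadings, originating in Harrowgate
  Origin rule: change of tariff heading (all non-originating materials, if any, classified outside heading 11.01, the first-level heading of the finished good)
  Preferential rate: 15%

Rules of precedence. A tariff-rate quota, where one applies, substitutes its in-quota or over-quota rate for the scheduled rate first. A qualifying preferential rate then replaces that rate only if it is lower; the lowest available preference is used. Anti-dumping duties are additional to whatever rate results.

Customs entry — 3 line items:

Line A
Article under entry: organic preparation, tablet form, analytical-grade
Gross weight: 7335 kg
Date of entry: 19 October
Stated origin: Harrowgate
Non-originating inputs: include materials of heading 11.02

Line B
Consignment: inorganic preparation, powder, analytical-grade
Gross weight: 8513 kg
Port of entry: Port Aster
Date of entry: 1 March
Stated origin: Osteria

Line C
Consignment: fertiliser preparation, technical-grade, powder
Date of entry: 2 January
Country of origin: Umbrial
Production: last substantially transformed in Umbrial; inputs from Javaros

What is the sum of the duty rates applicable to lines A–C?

107%

Line A: organic → 11.02; tablet form → 11.02.03; analytical-grade → 11.02.03.03. Scheduled 23%. Harrowgate agreement on 11.01.02.01: 11.02.03.03 not covered. → 23%.
Line B: inorganic → 11.03; powder → 11.03.02; analytical-grade → 11.03.02.01. Scheduled 27%. anti-dumping (Osteria, 11.03.02): +37%; total 27% + 37% = 64%. → 64%.
Line C: fertiliser → 11.01; powder → 11.01.02; technical-grade → 11.01.02.01. Scheduled 20%. Umbrial agreement on 11.01: not wholly obtained; Umbrial agreement on 11.03.02.01: 11.01.02.01 not covered. → 20%.
Sum: 23% + 64% + 20% = 107%.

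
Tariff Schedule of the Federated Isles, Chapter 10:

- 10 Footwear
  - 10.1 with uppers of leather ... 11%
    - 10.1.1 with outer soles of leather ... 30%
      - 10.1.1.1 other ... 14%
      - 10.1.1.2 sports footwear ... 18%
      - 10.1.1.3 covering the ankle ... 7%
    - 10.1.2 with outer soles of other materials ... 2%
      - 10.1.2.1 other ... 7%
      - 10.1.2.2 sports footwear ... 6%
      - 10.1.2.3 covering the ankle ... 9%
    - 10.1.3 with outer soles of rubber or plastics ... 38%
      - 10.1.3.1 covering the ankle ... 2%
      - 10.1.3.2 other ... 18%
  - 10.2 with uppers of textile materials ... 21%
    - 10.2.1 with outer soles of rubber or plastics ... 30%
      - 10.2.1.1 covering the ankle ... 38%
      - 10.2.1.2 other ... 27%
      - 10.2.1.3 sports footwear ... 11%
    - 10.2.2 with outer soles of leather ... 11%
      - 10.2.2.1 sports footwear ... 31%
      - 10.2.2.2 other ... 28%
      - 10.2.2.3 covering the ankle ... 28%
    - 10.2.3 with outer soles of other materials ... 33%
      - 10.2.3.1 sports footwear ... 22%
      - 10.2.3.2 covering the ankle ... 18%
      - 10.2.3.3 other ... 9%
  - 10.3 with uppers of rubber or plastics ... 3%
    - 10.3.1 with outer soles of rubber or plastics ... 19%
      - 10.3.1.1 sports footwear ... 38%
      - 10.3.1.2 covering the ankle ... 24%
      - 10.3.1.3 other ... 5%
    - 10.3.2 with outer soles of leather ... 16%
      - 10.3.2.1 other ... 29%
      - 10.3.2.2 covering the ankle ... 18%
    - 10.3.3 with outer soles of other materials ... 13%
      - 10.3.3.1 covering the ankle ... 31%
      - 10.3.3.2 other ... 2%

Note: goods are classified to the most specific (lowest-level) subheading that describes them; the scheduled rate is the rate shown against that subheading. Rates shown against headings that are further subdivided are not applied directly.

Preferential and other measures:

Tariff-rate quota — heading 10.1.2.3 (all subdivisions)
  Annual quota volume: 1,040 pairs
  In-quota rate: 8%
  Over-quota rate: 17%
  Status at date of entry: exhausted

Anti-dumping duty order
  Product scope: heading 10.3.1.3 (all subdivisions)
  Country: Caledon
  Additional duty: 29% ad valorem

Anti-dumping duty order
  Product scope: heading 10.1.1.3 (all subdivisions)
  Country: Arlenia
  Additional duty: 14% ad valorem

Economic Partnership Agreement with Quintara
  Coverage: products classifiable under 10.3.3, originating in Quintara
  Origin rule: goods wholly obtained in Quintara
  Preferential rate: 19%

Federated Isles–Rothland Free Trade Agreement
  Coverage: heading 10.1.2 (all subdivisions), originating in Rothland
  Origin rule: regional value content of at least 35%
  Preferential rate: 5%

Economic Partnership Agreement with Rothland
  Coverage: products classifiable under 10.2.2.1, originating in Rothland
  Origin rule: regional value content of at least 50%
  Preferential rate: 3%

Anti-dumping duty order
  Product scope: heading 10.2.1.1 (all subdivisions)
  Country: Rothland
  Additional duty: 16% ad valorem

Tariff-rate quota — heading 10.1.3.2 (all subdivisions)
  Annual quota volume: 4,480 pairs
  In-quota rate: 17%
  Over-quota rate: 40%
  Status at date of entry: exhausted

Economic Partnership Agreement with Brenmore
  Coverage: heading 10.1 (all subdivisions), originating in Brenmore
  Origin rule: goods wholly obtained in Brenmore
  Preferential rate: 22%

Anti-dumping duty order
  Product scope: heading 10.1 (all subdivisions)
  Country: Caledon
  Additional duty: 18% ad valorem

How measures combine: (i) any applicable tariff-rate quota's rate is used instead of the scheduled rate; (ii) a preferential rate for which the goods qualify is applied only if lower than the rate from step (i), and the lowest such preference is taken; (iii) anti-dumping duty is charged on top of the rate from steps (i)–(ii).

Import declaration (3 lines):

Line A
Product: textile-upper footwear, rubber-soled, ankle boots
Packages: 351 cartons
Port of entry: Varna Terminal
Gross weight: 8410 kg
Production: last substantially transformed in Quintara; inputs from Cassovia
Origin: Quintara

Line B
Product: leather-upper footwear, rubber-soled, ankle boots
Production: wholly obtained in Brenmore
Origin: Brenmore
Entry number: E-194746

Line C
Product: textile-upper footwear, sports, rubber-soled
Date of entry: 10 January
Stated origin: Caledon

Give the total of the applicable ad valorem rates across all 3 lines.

Line A: textile-upper → 10.2; rubber-soled → 10.2.1; ankle boots → 10.2.1.1. Scheduled 38%. Quintara agreement on 10.3.3: 10.2.1.1 not covered. → 38%.
Line B: leather-upper → 10.1; rubber-soled → 10.1.3; ankle boots → 10.1.3.1. Scheduled 2%. Brenmore agreement on 10.1: wholly obtained → 22% available; preference 22% not lower than 2% → no reduction. → 2%.
Line C: textile-upper → 10.2; rubber-soled → 10.2.1; sports → 10.2.1.3. Scheduled 11%. No special measure applies. → 11%.
Sum: 38% + 2% + 11% = 51%.

51%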